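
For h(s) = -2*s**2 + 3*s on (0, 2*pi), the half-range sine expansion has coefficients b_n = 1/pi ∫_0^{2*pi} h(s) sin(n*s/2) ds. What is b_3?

b_3 = 1/pi ∫_0^{2*pi} (-2*s**2 + 3*s) sin(3*s/2) ds.
Integrating by parts twice (tabular method), an antiderivative of (-2*s**2 + 3*s) sin(3*s/2) is 4*s**2*cos(3*s/2)/3 - 16*s*sin(3*s/2)/9 - 2*s*cos(3*s/2) + 4*sin(3*s/2)/3 - 32*cos(3*s/2)/27; evaluating from 0 to 2*pi: ∫_{0}^{2*pi} (-2*s**2 + 3*s) sin(3*s/2) ds = (-16*pi**2/3 + 32/27 + 4*pi) - (-32/27) = -16*pi**2/3 + 64/27 + 4*pi.
Hence b_3 = (1/pi)·(-16*pi**2/3 + 64/27 + 4*pi) = -16*pi/3 + 64/(27*pi) + 4.

-16*pi/3 + 64/(27*pi) + 4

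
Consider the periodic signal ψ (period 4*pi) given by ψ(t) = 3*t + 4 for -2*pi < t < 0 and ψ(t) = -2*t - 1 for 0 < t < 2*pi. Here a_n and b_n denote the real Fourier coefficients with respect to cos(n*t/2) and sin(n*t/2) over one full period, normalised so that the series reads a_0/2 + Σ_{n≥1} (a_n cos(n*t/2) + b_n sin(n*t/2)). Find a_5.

a_5 = (1/(2*pi)) ∫_{-2*pi}^{2*pi} ψ(t) cos(5*t/2) dt.
Split the integral at the breakpoints.
Integrating by parts (boundary term plus one more integral), an antiderivative of (3*t + 4) cos(5*t/2) is 6*t*sin(5*t/2)/5 + 8*sin(5*t/2)/5 + 12*cos(5*t/2)/25; evaluating from -2*pi to 0: ∫_{-2*pi}^{0} (3*t + 4) cos(5*t/2) dt = (12/25) - (-12/25) = 24/25.
Integrating by parts (boundary term plus one more integral), an antiderivative of (-2*t - 1) cos(5*t/2) is -4*t*sin(5*t/2)/5 - 2*sin(5*t/2)/5 - 8*cos(5*t/2)/25; evaluating from 0 to 2*pi: ∫_{0}^{2*pi} (-2*t - 1) cos(5*t/2) dt = (8/25) - (-8/25) = 16/25.
Summing the pieces and multiplying by (1/(2*pi)) gives a_5 = 4/(5*pi).

4/(5*pi)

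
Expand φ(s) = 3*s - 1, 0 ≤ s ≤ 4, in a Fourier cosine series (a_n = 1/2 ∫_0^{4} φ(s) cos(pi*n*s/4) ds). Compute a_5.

a_5 = 1/2 ∫_0^{4} (3*s - 1) cos(5*pi*s/4) ds.
Integrating by parts (boundary term plus one more integral), an antiderivative of (3*s - 1) cos(5*pi*s/4) is 12*s*sin(5*pi*s/4)/(5*pi) - 4*sin(5*pi*s/4)/(5*pi) + 48*cos(5*pi*s/4)/(25*pi**2); evaluating from 0 to 4: ∫_{0}^{4} (3*s - 1) cos(5*pi*s/4) ds = (-48/(25*pi**2)) - (48/(25*pi**2)) = -96/(25*pi**2).
Hence a_5 = (1/2)·(-96/(25*pi**2)) = -48/(25*pi**2).

-48/(25*pi**2)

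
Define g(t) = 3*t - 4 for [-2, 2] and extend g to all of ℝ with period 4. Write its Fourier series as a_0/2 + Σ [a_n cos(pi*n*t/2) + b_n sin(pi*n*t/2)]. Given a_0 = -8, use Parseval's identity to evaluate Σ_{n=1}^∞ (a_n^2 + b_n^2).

24

Parseval: a_0^2/2 + Σ_{n≥1} (a_n^2+b_n^2) = 1/2 ∫_{-2}^{2} g(t)^2 dt = 56.
Subtract a_0^2/2 = 32: Σ (a_n^2+b_n^2) = 24.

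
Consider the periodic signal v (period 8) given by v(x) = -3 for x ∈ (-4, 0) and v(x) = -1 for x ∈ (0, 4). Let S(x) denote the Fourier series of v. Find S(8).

-2

x = 8 differs from x = 0 by 1 full period(s), and the series is 8-periodic.
At x = 0 the one-sided limits are v(0^-) = -3 and v(0^+) = -1.
By Dirichlet's theorem the series converges to their average, [(-3) + (-1)]/2 = -2.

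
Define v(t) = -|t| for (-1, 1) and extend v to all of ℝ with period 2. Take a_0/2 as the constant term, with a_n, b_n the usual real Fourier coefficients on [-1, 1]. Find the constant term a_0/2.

a_0 = ∫_{-1}^{1} v(t) dt = -1.
So the constant term a_0/2 = -1/2.

-1/2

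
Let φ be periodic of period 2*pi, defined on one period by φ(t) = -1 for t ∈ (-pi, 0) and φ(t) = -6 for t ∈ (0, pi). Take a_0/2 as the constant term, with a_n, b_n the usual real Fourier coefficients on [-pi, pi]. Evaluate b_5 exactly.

-2/pi

b_5 = 1/pi ∫_{-pi}^{pi} φ(t) sin(5*t) dt.
Split the integral at the breakpoints.
Directly, an antiderivative of (-1) sin(5*t) is cos(5*t)/5; evaluating from -pi to 0: ∫_{-pi}^{0} (-1) sin(5*t) dt = (1/5) - (-1/5) = 2/5.
Directly, an antiderivative of (-6) sin(5*t) is 6*cos(5*t)/5; evaluating from 0 to pi: ∫_{0}^{pi} (-6) sin(5*t) dt = (-6/5) - (6/5) = -12/5.
Summing the pieces and multiplying by (1/pi) gives b_5 = -2/pi.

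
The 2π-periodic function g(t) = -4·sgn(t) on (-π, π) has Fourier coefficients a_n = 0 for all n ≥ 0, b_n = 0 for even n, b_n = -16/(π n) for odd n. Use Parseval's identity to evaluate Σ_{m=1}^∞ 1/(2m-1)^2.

pi**2/8

Parseval: Σ b_n^2 = (1/π) ∫_{-π}^{π} g(t)^2 dt = 32.
Only odd n contribute, with b_n^2 = 256/(π^2 n^2), so Σ_{m≥1} 1/(2m-1)^2 = π^2·(32)/256 = pi**2/8.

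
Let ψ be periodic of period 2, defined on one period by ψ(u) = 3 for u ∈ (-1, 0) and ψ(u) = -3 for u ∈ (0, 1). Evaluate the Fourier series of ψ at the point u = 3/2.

u = 3/2 differs from u = -1/2 by 1 full period(s), and the series is 2-periodic.
ψ is continuous at u = -1/2 with value 3, so the series converges to 3 there.

3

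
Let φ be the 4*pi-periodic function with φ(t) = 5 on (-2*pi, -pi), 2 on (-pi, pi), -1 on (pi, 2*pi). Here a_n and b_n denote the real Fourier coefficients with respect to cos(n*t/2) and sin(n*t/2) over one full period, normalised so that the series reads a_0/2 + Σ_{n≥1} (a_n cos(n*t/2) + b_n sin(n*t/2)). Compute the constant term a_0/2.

2

a_0 = (1/(2*pi)) ∫_{-2*pi}^{2*pi} φ(t) dt = (1/(2*pi)) · (8*pi) = 4.
So the constant term a_0/2 = 2.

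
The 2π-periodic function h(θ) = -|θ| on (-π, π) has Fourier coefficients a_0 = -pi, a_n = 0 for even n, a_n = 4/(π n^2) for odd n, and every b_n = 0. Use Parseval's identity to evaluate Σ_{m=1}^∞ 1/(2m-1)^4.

pi**4/96

Parseval: a_0^2/2 + Σ a_n^2 = (1/π) ∫_{-π}^{π} h(θ)^2 dθ = 2*pi**2/3.
Subtract a_0^2/2 = pi**2/2: Σ a_n^2 = pi**2/6.
Only odd n contribute, with a_n^2 = 16/(π^2 n^4), so Σ_{m≥1} 1/(2m-1)^4 = π^2·(pi**2/6)/16 = pi**4/96.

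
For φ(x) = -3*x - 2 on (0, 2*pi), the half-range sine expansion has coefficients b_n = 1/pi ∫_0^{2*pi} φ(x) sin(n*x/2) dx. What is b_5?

b_5 = 1/pi ∫_0^{2*pi} (-3*x - 2) sin(5*x/2) dx.
Integrating by parts (boundary term plus one more integral), an antiderivative of (-3*x - 2) sin(5*x/2) is 6*x*cos(5*x/2)/5 - 12*sin(5*x/2)/25 + 4*cos(5*x/2)/5; evaluating from 0 to 2*pi: ∫_{0}^{2*pi} (-3*x - 2) sin(5*x/2) dx = (-12*pi/5 - 4/5) - (4/5) = -12*pi/5 - 8/5.
Hence b_5 = (1/pi)·(-12*pi/5 - 8/5) = 4*(-3*pi - 2)/(5*pi).

4*(-3*pi - 2)/(5*pi)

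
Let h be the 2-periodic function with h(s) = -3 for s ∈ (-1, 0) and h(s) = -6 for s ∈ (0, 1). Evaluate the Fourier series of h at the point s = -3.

s = -3 differs from s = 1 by -2 full period(s), and the series is 2-periodic.
At s = 1 the one-sided limits are h(1^-) = -6 and h(1^+) = -3.
By Dirichlet's theorem the series converges to their average, [(-6) + (-3)]/2 = -9/2.

-9/2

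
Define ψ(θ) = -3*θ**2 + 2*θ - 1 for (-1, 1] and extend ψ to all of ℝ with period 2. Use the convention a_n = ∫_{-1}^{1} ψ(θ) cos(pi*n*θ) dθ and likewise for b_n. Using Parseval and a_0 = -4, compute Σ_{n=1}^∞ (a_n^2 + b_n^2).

64/15

Parseval: a_0^2/2 + Σ_{n≥1} (a_n^2+b_n^2) = ∫_{-1}^{1} ψ(θ)^2 dθ = 184/15.
Subtract a_0^2/2 = 8: Σ (a_n^2+b_n^2) = 64/15.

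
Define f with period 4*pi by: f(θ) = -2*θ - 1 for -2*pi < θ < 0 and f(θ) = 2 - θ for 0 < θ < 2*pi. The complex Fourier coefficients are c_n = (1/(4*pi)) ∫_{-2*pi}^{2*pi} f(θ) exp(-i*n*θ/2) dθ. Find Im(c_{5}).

Since f is real-valued, Im(c_{5}) = -(1/(4*pi)) ∫_{-2*pi}^{2*pi} f(θ) sin(5*θ/2) dθ = -b_{5}/2.
Split the integral at the breakpoints.
Integrating by parts (boundary term plus one more integral), an antiderivative of (-2*θ - 1) sin(5*θ/2) is 4*θ*cos(5*θ/2)/5 - 8*sin(5*θ/2)/25 + 2*cos(5*θ/2)/5; evaluating from -2*pi to 0: ∫_{-2*pi}^{0} (-2*θ - 1) sin(5*θ/2) dθ = (2/5) - (-2/5 + 8*pi/5) = 4/5 - 8*pi/5.
Integrating by parts (boundary term plus one more integral), an antiderivative of (2 - θ) sin(5*θ/2) is 2*θ*cos(5*θ/2)/5 - 4*sin(5*θ/2)/25 - 4*cos(5*θ/2)/5; evaluating from 0 to 2*pi: ∫_{0}^{2*pi} (2 - θ) sin(5*θ/2) dθ = (4/5 - 4*pi/5) - (-4/5) = 8/5 - 4*pi/5.
So ∫_{-2*pi}^{2*pi} f(θ) sin(5*θ/2) dθ = 12/5 - 12*pi/5.
Hence Im(c_{5}) = (-1/(4*pi))·(12/5 - 12*pi/5) = 3*(-1 + pi)/(5*pi).

3*(-1 + pi)/(5*pi)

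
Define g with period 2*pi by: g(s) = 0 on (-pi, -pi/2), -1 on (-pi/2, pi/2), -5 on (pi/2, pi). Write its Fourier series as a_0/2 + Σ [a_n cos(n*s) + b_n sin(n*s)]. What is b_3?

-5/(3*pi)

b_3 = 1/pi ∫_{-pi}^{pi} g(s) sin(3*s) ds.
Split the integral at the breakpoints.
∫_{-pi}^{-pi/2} (0) sin(3*s) ds = 0.
Directly, an antiderivative of (-1) sin(3*s) is cos(3*s)/3; evaluating from -pi/2 to pi/2: ∫_{-pi/2}^{pi/2} (-1) sin(3*s) ds = (0) - (0) = 0.
Directly, an antiderivative of (-5) sin(3*s) is 5*cos(3*s)/3; evaluating from pi/2 to pi: ∫_{pi/2}^{pi} (-5) sin(3*s) ds = (-5/3) - (0) = -5/3.
Summing the pieces and multiplying by (1/pi) gives b_3 = -5/(3*pi).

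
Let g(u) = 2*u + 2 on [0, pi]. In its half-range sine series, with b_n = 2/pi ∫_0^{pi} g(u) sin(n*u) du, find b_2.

b_2 = 2/pi ∫_0^{pi} (2*u + 2) sin(2*u) du.
Integrating by parts (boundary term plus one more integral), an antiderivative of (2*u + 2) sin(2*u) is -u*cos(2*u) + sin(2*u)/2 - cos(2*u); evaluating from 0 to pi: ∫_{0}^{pi} (2*u + 2) sin(2*u) du = (-pi - 1) - (-1) = -pi.
Hence b_2 = (2/pi)·(-pi) = -2.

-2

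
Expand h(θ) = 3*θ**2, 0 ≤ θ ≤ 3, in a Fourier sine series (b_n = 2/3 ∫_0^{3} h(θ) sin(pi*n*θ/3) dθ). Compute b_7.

54*(-4 + 49*pi**2)/(343*pi**3)

b_7 = 2/3 ∫_0^{3} (3*θ**2) sin(7*pi*θ/3) dθ.
Integrating by parts twice (tabular method), an antiderivative of (3*θ**2) sin(7*pi*θ/3) is -9*θ**2*cos(7*pi*θ/3)/(7*pi) + 54*θ*sin(7*pi*θ/3)/(49*pi**2) + 162*cos(7*pi*θ/3)/(343*pi**3); evaluating from 0 to 3: ∫_{0}^{3} (3*θ**2) sin(7*pi*θ/3) dθ = (81*(-2 + 49*pi**2)/(343*pi**3)) - (162/(343*pi**3)) = 81*(-4 + 49*pi**2)/(343*pi**3).
Hence b_7 = (2/3)·(81*(-4 + 49*pi**2)/(343*pi**3)) = 54*(-4 + 49*pi**2)/(343*pi**3).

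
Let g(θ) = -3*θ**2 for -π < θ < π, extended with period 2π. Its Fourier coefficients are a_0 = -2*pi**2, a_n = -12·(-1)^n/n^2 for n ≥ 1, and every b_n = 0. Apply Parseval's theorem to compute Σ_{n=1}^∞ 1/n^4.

pi**4/90

Parseval: a_0^2/2 + Σ a_n^2 = (1/π) ∫_{-π}^{π} g(θ)^2 dθ = 18*pi**4/5.
Subtract a_0^2/2 = 2*pi**4: Σ a_n^2 = 8*pi**4/5.
Since a_n^2 = 144/n^4, Σ 1/n^4 = pi**4/90.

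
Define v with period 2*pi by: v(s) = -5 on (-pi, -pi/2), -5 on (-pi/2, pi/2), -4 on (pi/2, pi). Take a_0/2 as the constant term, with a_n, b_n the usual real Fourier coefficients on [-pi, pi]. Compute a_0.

a_0 = 1/pi ∫_{-pi}^{pi} v(s) ds = 1/pi · (-19*pi/2) = -19/2.

-19/2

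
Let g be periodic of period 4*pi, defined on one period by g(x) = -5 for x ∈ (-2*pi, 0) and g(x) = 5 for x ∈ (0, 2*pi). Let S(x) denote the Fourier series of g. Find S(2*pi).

0

x = 2*pi differs from x = -2*pi by 1 full period(s), and the series is 4*pi-periodic.
At x = -2*pi the one-sided limits are g(-2*pi^-) = 5 and g(-2*pi^+) = -5.
By Dirichlet's theorem the series converges to their average, [(5) + (-5)]/2 = 0.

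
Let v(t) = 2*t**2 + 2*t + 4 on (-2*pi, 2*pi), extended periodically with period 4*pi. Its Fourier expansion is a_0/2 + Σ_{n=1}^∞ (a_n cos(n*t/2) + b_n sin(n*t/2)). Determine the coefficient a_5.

-32/25

a_5 = (1/(2*pi)) ∫_{-2*pi}^{2*pi} v(t) cos(5*t/2) dt.
Integrating by parts twice (tabular method), an antiderivative of (2*t**2 + 2*t + 4) cos(5*t/2) is 4*t**2*sin(5*t/2)/5 + 4*t*sin(5*t/2)/5 + 16*t*cos(5*t/2)/25 + 168*sin(5*t/2)/125 + 8*cos(5*t/2)/25; evaluating from -2*pi to 2*pi: ∫_{-2*pi}^{2*pi} (2*t**2 + 2*t + 4) cos(5*t/2) dt = (-32*pi/25 - 8/25) - (-8/25 + 32*pi/25) = -64*pi/25.
Hence a_5 = (1/(2*pi))·(-64*pi/25) = -32/25.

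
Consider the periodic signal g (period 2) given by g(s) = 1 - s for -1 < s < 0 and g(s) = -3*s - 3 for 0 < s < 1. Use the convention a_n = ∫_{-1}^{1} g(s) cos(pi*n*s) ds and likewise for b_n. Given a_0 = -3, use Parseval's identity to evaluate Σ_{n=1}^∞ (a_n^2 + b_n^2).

113/6

Parseval: a_0^2/2 + Σ_{n≥1} (a_n^2+b_n^2) = ∫_{-1}^{1} g(s)^2 ds = 70/3.
Subtract a_0^2/2 = 9/2: Σ (a_n^2+b_n^2) = 113/6.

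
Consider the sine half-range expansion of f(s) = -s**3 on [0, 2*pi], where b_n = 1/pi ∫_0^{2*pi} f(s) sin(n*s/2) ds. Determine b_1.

b_1 = 1/pi ∫_0^{2*pi} (-s**3) sin(s/2) ds.
Integrating by parts three times (tabular method), an antiderivative of (-s**3) sin(s/2) is 2*s**3*cos(s/2) - 12*s**2*sin(s/2) - 48*s*cos(s/2) + 96*sin(s/2); evaluating from 0 to 2*pi: ∫_{0}^{2*pi} (-s**3) sin(s/2) ds = (16*pi*(6 - pi**2)) - (0) = 16*pi*(6 - pi**2).
Hence b_1 = (1/pi)·(16*pi*(6 - pi**2)) = 96 - 16*pi**2.

96 - 16*pi**2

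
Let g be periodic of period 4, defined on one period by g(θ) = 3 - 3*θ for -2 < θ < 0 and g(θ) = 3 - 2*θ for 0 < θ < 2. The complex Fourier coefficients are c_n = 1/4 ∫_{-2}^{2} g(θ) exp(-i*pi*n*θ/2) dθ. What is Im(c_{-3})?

Since g is real-valued, Im(c_{-3}) = -1/4 ∫_{-2}^{2} g(θ) sin(-3*pi*θ/2) dθ = b_{3}/2.
Split the integral at the breakpoints.
Integrating by parts (boundary term plus one more integral), an antiderivative of (3 - 3*θ) sin(-3*pi*θ/2) is -2*θ*cos(3*pi*θ/2)/pi + 4*sin(3*pi*θ/2)/(3*pi**2) + 2*cos(3*pi*θ/2)/pi; evaluating from -2 to 0: ∫_{-2}^{0} (3 - 3*θ) sin(-3*pi*θ/2) dθ = (2/pi) - (-6/pi) = 8/pi.
Integrating by parts (boundary term plus one more integral), an antiderivative of (3 - 2*θ) sin(-3*pi*θ/2) is -4*θ*cos(3*pi*θ/2)/(3*pi) + 8*sin(3*pi*θ/2)/(9*pi**2) + 2*cos(3*pi*θ/2)/pi; evaluating from 0 to 2: ∫_{0}^{2} (3 - 2*θ) sin(-3*pi*θ/2) dθ = (2/(3*pi)) - (2/pi) = -4/(3*pi).
So ∫_{-2}^{2} g(θ) sin(-3*pi*θ/2) dθ = 20/(3*pi).
Hence Im(c_{-3}) = (-1/4)·(20/(3*pi)) = -5/(3*pi).

-5/(3*pi)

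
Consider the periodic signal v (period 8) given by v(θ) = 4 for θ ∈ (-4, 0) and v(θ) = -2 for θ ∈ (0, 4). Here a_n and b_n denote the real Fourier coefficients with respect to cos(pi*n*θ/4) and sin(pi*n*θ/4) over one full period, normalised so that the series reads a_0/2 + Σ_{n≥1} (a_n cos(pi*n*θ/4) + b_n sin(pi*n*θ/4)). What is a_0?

a_0 = 1/4 ∫_{-4}^{4} v(θ) dθ = 1/4 · (8) = 2.

2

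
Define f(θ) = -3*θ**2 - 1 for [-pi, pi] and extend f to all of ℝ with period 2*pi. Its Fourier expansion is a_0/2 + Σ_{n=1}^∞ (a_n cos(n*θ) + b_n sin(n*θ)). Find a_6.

a_6 = 1/pi ∫_{-pi}^{pi} f(θ) cos(6*θ) dθ.
f is even and cos(6*θ) is even, so the integrand is even and a_6 = 2/pi ∫_0^{pi} f(θ) cos(6*θ) dθ.
Integrating by parts twice (tabular method), an antiderivative of (-3*θ**2 - 1) cos(6*θ) is -θ**2*sin(6*θ)/2 - θ*cos(6*θ)/6 - 5*sin(6*θ)/36; evaluating from 0 to pi: ∫_{0}^{pi} (-3*θ**2 - 1) cos(6*θ) dθ = (-pi/6) - (0) = -pi/6.
Hence a_6 = (2/pi)·(-pi/6) = -1/3.

-1/3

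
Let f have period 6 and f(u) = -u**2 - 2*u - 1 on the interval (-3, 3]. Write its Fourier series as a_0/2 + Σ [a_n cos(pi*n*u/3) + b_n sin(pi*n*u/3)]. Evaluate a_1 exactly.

36/pi**2

a_1 = 1/3 ∫_{-3}^{3} f(u) cos(pi*u/3) du.
Integrating by parts twice (tabular method), an antiderivative of (-u**2 - 2*u - 1) cos(pi*u/3) is -3*u**2*sin(pi*u/3)/pi - 6*u*sin(pi*u/3)/pi - 18*u*cos(pi*u/3)/pi**2 - 3*sin(pi*u/3)/pi + 54*sin(pi*u/3)/pi**3 - 18*cos(pi*u/3)/pi**2; evaluating from -3 to 3: ∫_{-3}^{3} (-u**2 - 2*u - 1) cos(pi*u/3) du = (72/pi**2) - (-36/pi**2) = 108/pi**2.
Hence a_1 = (1/3)·(108/pi**2) = 36/pi**2.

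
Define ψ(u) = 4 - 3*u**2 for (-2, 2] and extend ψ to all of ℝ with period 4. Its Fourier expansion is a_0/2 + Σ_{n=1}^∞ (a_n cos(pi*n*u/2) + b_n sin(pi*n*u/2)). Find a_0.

a_0 = 1/2 ∫_{-2}^{2} ψ(u) du = 1/2 · (0) = 0.

0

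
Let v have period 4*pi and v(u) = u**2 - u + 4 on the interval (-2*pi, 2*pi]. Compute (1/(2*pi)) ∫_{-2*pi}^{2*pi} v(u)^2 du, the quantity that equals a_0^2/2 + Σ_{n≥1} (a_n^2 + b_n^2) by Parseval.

(1/(2*pi)) ∫_{-2*pi}^{2*pi} v(u)^2 du = (1/(2*pi)) · (64*pi + 48*pi**3 + 64*pi**5/5) = 32 + 24*pi**2 + 32*pi**4/5.

32 + 24*pi**2 + 32*pi**4/5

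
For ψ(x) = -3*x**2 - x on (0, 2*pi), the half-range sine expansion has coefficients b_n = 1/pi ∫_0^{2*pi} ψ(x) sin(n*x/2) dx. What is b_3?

b_3 = 1/pi ∫_0^{2*pi} (-3*x**2 - x) sin(3*x/2) dx.
Integrating by parts twice (tabular method), an antiderivative of (-3*x**2 - x) sin(3*x/2) is 2*x**2*cos(3*x/2) - 8*x*sin(3*x/2)/3 + 2*x*cos(3*x/2)/3 - 4*sin(3*x/2)/9 - 16*cos(3*x/2)/9; evaluating from 0 to 2*pi: ∫_{0}^{2*pi} (-3*x**2 - x) sin(3*x/2) dx = (-8*pi**2 - 4*pi/3 + 16/9) - (-16/9) = -8*pi**2 - 4*pi/3 + 32/9.
Hence b_3 = (1/pi)·(-8*pi**2 - 4*pi/3 + 32/9) = -8*pi - 4/3 + 32/(9*pi).

-8*pi - 4/3 + 32/(9*pi)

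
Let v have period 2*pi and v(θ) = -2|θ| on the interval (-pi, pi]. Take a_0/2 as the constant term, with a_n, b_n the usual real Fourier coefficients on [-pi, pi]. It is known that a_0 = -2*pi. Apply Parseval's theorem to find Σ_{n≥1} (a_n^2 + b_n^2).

2*pi**2/3

Parseval: a_0^2/2 + Σ_{n≥1} (a_n^2+b_n^2) = 1/pi ∫_{-pi}^{pi} v(θ)^2 dθ = 8*pi**2/3.
Subtract a_0^2/2 = 2*pi**2: Σ (a_n^2+b_n^2) = 2*pi**2/3.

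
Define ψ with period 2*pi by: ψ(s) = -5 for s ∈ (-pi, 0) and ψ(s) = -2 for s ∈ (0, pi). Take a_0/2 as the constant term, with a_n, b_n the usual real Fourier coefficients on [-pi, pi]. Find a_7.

0

a_7 = 1/pi ∫_{-pi}^{pi} ψ(s) cos(7*s) ds.
Split the integral at the breakpoints.
Directly, an antiderivative of (-5) cos(7*s) is -5*sin(7*s)/7; evaluating from -pi to 0: ∫_{-pi}^{0} (-5) cos(7*s) ds = (0) - (0) = 0.
Directly, an antiderivative of (-2) cos(7*s) is -2*sin(7*s)/7; evaluating from 0 to pi: ∫_{0}^{pi} (-2) cos(7*s) ds = (0) - (0) = 0.
Summing the pieces and multiplying by (1/pi) gives a_7 = 0.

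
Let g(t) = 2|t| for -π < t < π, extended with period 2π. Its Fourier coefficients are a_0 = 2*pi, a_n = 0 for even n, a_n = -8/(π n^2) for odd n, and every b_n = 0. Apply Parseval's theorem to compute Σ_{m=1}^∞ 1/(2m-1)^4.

pi**4/96

Parseval: a_0^2/2 + Σ a_n^2 = (1/π) ∫_{-π}^{π} g(t)^2 dt = 8*pi**2/3.
Subtract a_0^2/2 = 2*pi**2: Σ a_n^2 = 2*pi**2/3.
Only odd n contribute, with a_n^2 = 64/(π^2 n^4), so Σ_{m≥1} 1/(2m-1)^4 = π^2·(2*pi**2/3)/64 = pi**4/96.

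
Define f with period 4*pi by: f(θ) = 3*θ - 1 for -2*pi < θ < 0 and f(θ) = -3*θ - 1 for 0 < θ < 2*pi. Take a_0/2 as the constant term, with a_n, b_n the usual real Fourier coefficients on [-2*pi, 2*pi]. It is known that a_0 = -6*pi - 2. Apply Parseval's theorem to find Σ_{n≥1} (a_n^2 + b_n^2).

6*pi**2

Parseval: a_0^2/2 + Σ_{n≥1} (a_n^2+b_n^2) = (1/(2*pi)) ∫_{-2*pi}^{2*pi} f(θ)^2 dθ = 2 + 12*pi + 24*pi**2.
Subtract a_0^2/2 = 2*(1 + 3*pi)**2: Σ (a_n^2+b_n^2) = 6*pi**2.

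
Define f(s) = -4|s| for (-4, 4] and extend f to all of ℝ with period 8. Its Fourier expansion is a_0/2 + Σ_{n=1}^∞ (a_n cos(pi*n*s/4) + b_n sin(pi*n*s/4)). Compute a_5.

64/(25*pi**2)

a_5 = 1/4 ∫_{-4}^{4} f(s) cos(5*pi*s/4) ds.
f is even and cos(5*pi*s/4) is even, so the integrand is even and a_5 = 1/2 ∫_0^{4} f(s) cos(5*pi*s/4) ds.
Integrating by parts (boundary term plus one more integral), an antiderivative of (-4*s) cos(5*pi*s/4) is -16*s*sin(5*pi*s/4)/(5*pi) - 64*cos(5*pi*s/4)/(25*pi**2); evaluating from 0 to 4: ∫_{0}^{4} (-4*s) cos(5*pi*s/4) ds = (64/(25*pi**2)) - (-64/(25*pi**2)) = 128/(25*pi**2).
Hence a_5 = (1/2)·(128/(25*pi**2)) = 64/(25*pi**2).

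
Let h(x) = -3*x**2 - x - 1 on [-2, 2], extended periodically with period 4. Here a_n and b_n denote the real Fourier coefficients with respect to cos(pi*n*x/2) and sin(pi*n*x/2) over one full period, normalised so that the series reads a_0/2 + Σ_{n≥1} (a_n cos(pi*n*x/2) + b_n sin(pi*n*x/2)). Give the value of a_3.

a_3 = 1/2 ∫_{-2}^{2} h(x) cos(3*pi*x/2) dx.
Integrating by parts twice (tabular method), an antiderivative of (-3*x**2 - x - 1) cos(3*pi*x/2) is -2*x**2*sin(3*pi*x/2)/pi - 2*x*sin(3*pi*x/2)/(3*pi) - 8*x*cos(3*pi*x/2)/(3*pi**2) - 2*sin(3*pi*x/2)/(3*pi) + 16*sin(3*pi*x/2)/(9*pi**3) - 4*cos(3*pi*x/2)/(9*pi**2); evaluating from -2 to 2: ∫_{-2}^{2} (-3*x**2 - x - 1) cos(3*pi*x/2) dx = (52/(9*pi**2)) - (-44/(9*pi**2)) = 32/(3*pi**2).
Hence a_3 = (1/2)·(32/(3*pi**2)) = 16/(3*pi**2).

16/(3*pi**2)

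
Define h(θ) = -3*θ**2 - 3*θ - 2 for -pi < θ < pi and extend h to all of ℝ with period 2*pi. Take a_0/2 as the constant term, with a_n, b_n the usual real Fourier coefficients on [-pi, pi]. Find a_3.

4/3

a_3 = 1/pi ∫_{-pi}^{pi} h(θ) cos(3*θ) dθ.
Integrating by parts twice (tabular method), an antiderivative of (-3*θ**2 - 3*θ - 2) cos(3*θ) is -θ**2*sin(3*θ) - θ*sin(3*θ) - 2*θ*cos(3*θ)/3 - 4*sin(3*θ)/9 - cos(3*θ)/3; evaluating from -pi to pi: ∫_{-pi}^{pi} (-3*θ**2 - 3*θ - 2) cos(3*θ) dθ = (1/3 + 2*pi/3) - (1/3 - 2*pi/3) = 4*pi/3.
Hence a_3 = (1/pi)·(4*pi/3) = 4/3.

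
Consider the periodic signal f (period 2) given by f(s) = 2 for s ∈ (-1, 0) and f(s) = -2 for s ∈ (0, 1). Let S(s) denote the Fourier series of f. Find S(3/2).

s = 3/2 differs from s = -1/2 by 1 full period(s), and the series is 2-periodic.
f is continuous at s = -1/2 with value 2, so the series converges to 2 there.

2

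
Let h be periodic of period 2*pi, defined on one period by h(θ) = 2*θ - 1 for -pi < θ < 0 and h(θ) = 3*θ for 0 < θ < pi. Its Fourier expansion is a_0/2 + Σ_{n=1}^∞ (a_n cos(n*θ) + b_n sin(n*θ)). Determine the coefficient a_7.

a_7 = 1/pi ∫_{-pi}^{pi} h(θ) cos(7*θ) dθ.
Split the integral at the breakpoints.
Integrating by parts (boundary term plus one more integral), an antiderivative of (2*θ - 1) cos(7*θ) is 2*θ*sin(7*θ)/7 - sin(7*θ)/7 + 2*cos(7*θ)/49; evaluating from -pi to 0: ∫_{-pi}^{0} (2*θ - 1) cos(7*θ) dθ = (2/49) - (-2/49) = 4/49.
Integrating by parts (boundary term plus one more integral), an antiderivative of (3*θ) cos(7*θ) is 3*θ*sin(7*θ)/7 + 3*cos(7*θ)/49; evaluating from 0 to pi: ∫_{0}^{pi} (3*θ) cos(7*θ) dθ = (-3/49) - (3/49) = -6/49.
Summing the pieces and multiplying by (1/pi) gives a_7 = -2/(49*pi).

-2/(49*pi)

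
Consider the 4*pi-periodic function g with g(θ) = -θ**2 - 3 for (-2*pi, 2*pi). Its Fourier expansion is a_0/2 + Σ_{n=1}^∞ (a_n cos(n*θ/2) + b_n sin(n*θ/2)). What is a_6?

-4/9

a_6 = (1/(2*pi)) ∫_{-2*pi}^{2*pi} g(θ) cos(3*θ) dθ.
g is even and cos(3*θ) is even, so the integrand is even and a_6 = 1/pi ∫_0^{2*pi} g(θ) cos(3*θ) dθ.
Integrating by parts twice (tabular method), an antiderivative of (-θ**2 - 3) cos(3*θ) is -θ**2*sin(3*θ)/3 - 2*θ*cos(3*θ)/9 - 25*sin(3*θ)/27; evaluating from 0 to 2*pi: ∫_{0}^{2*pi} (-θ**2 - 3) cos(3*θ) dθ = (-4*pi/9) - (0) = -4*pi/9.
Hence a_6 = (1/pi)·(-4*pi/9) = -4/9.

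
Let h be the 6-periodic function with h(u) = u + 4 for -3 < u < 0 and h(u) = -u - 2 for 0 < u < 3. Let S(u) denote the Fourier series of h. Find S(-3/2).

5/2

h is continuous at u = -3/2 with value 5/2, so the series converges to 5/2 there.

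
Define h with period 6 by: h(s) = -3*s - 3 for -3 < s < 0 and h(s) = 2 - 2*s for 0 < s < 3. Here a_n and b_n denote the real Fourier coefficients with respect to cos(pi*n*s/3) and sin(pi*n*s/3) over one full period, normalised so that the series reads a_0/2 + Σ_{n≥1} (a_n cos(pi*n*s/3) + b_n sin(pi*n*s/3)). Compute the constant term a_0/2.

1/4

a_0 = 1/3 ∫_{-3}^{3} h(s) ds = 1/3 · (3/2) = 1/2.
So the constant term a_0/2 = 1/4.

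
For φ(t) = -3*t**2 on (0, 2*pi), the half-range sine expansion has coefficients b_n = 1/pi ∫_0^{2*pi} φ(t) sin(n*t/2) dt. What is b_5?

24*(4 - 25*pi**2)/(125*pi)

b_5 = 1/pi ∫_0^{2*pi} (-3*t**2) sin(5*t/2) dt.
Integrating by parts twice (tabular method), an antiderivative of (-3*t**2) sin(5*t/2) is 6*t**2*cos(5*t/2)/5 - 24*t*sin(5*t/2)/25 - 48*cos(5*t/2)/125; evaluating from 0 to 2*pi: ∫_{0}^{2*pi} (-3*t**2) sin(5*t/2) dt = (48/125 - 24*pi**2/5) - (-48/125) = 96/125 - 24*pi**2/5.
Hence b_5 = (1/pi)·(96/125 - 24*pi**2/5) = 24*(4 - 25*pi**2)/(125*pi).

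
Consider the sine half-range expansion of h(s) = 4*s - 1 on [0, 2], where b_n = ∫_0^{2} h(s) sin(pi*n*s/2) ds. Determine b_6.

-8/(3*pi)

b_6 = ∫_0^{2} (4*s - 1) sin(3*pi*s) ds.
Integrating by parts (boundary term plus one more integral), an antiderivative of (4*s - 1) sin(3*pi*s) is -4*s*cos(3*pi*s)/(3*pi) + 4*sin(3*pi*s)/(9*pi**2) + cos(3*pi*s)/(3*pi); evaluating from 0 to 2: ∫_{0}^{2} (4*s - 1) sin(3*pi*s) ds = (-7/(3*pi)) - (1/(3*pi)) = -8/(3*pi).
Hence b_6 = -8/(3*pi).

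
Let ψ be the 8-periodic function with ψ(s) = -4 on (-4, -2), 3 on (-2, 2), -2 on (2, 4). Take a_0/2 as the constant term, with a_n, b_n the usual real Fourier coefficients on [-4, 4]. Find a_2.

a_2 = 1/4 ∫_{-4}^{4} ψ(s) cos(pi*s/2) ds.
Split the integral at the breakpoints.
Directly, an antiderivative of (-4) cos(pi*s/2) is -8*sin(pi*s/2)/pi; evaluating from -4 to -2: ∫_{-4}^{-2} (-4) cos(pi*s/2) ds = (0) - (0) = 0.
Directly, an antiderivative of (3) cos(pi*s/2) is 6*sin(pi*s/2)/pi; evaluating from -2 to 2: ∫_{-2}^{2} (3) cos(pi*s/2) ds = (0) - (0) = 0.
Directly, an antiderivative of (-2) cos(pi*s/2) is -4*sin(pi*s/2)/pi; evaluating from 2 to 4: ∫_{2}^{4} (-2) cos(pi*s/2) ds = (0) - (0) = 0.
Summing the pieces and multiplying by (1/4) gives a_2 = 0.

0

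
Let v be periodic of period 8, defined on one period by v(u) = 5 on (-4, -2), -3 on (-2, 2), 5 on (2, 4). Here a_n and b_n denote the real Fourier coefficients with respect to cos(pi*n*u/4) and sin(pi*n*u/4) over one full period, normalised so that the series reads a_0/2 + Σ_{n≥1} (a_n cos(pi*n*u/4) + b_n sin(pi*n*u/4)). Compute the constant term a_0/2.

1

a_0 = 1/4 ∫_{-4}^{4} v(u) du = 1/4 · (8) = 2.
So the constant term a_0/2 = 1.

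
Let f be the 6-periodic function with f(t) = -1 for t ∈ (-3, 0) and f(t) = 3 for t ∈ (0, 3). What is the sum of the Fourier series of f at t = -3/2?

f is continuous at t = -3/2 with value -1, so the series converges to -1 there.

-1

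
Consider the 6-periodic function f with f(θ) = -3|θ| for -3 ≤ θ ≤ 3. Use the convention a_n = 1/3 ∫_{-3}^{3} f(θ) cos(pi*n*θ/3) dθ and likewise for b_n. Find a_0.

a_0 = 1/3 ∫_{-3}^{3} f(θ) dθ = 1/3 · (-27) = -9.

-9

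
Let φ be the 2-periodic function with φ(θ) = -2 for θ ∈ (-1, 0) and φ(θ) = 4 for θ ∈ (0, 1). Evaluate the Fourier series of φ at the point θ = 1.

1

At θ = 1 the one-sided limits are φ(1^-) = 4 and φ(1^+) = -2.
By Dirichlet's theorem the series converges to their average, [(4) + (-2)]/2 = 1.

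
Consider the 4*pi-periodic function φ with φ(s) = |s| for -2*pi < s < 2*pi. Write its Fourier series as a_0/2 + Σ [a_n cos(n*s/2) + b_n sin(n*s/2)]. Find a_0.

2*pi

a_0 = (1/(2*pi)) ∫_{-2*pi}^{2*pi} φ(s) ds = (1/(2*pi)) · (4*pi**2) = 2*pi.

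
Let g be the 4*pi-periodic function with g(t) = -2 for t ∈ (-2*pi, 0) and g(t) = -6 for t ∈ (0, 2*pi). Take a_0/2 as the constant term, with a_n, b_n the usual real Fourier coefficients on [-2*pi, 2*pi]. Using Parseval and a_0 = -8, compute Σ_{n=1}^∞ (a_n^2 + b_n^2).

8

Parseval: a_0^2/2 + Σ_{n≥1} (a_n^2+b_n^2) = (1/(2*pi)) ∫_{-2*pi}^{2*pi} g(t)^2 dt = 40.
Subtract a_0^2/2 = 32: Σ (a_n^2+b_n^2) = 8.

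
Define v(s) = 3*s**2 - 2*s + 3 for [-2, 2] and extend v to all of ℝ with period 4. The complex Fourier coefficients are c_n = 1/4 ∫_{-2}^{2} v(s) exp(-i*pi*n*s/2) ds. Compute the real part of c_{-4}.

Since v is real-valued, Re(c_{-4}) = 1/4 ∫_{-2}^{2} v(s) cos(-2*pi*s) ds = a_{4}/2.
Integrating by parts twice (tabular method), an antiderivative of (3*s**2 - 2*s + 3) cos(-2*pi*s) is 3*s**2*sin(2*pi*s)/(2*pi) - s*sin(2*pi*s)/pi + 3*s*cos(2*pi*s)/(2*pi**2) - 3*sin(2*pi*s)/(4*pi**3) + 3*sin(2*pi*s)/(2*pi) - cos(2*pi*s)/(2*pi**2); evaluating from -2 to 2: ∫_{-2}^{2} (3*s**2 - 2*s + 3) cos(-2*pi*s) ds = (5/(2*pi**2)) - (-7/(2*pi**2)) = 6/pi**2.
Hence Re(c_{-4}) = (1/4)·(6/pi**2) = 3/(2*pi**2).

3/(2*pi**2)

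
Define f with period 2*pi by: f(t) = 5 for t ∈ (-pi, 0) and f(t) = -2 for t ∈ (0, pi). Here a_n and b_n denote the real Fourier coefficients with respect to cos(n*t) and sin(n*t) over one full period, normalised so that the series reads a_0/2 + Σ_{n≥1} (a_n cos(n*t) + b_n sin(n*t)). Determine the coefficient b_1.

b_1 = 1/pi ∫_{-pi}^{pi} f(t) sin(t) dt.
Split the integral at the breakpoints.
Directly, an antiderivative of (5) sin(t) is -5*cos(t); evaluating from -pi to 0: ∫_{-pi}^{0} (5) sin(t) dt = (-5) - (5) = -10.
Directly, an antiderivative of (-2) sin(t) is 2*cos(t); evaluating from 0 to pi: ∫_{0}^{pi} (-2) sin(t) dt = (-2) - (2) = -4.
Summing the pieces and multiplying by (1/pi) gives b_1 = -14/pi.

-14/pi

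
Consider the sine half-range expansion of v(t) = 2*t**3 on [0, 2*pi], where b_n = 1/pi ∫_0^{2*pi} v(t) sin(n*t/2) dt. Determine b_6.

8/9 - 16*pi**2/3

b_6 = 1/pi ∫_0^{2*pi} (2*t**3) sin(3*t) dt.
Integrating by parts three times (tabular method), an antiderivative of (2*t**3) sin(3*t) is -2*t**3*cos(3*t)/3 + 2*t**2*sin(3*t)/3 + 4*t*cos(3*t)/9 - 4*sin(3*t)/27; evaluating from 0 to 2*pi: ∫_{0}^{2*pi} (2*t**3) sin(3*t) dt = (8*pi*(1 - 6*pi**2)/9) - (0) = 8*pi*(1 - 6*pi**2)/9.
Hence b_6 = (1/pi)·(8*pi*(1 - 6*pi**2)/9) = 8/9 - 16*pi**2/3.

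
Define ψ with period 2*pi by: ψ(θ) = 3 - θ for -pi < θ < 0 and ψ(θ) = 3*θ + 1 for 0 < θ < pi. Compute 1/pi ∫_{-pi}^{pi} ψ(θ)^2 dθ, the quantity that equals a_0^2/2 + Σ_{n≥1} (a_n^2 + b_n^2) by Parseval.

10 + 6*pi + 10*pi**2/3

1/pi ∫_{-pi}^{pi} ψ(θ)^2 dθ = 1/pi · (2*pi*(15 + 9*pi + 5*pi**2)/3) = 10 + 6*pi + 10*pi**2/3.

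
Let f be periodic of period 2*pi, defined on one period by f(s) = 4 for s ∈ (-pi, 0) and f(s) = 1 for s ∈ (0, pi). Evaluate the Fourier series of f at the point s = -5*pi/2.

4

s = -5*pi/2 differs from s = -pi/2 by -1 full period(s), and the series is 2*pi-periodic.
f is continuous at s = -pi/2 with value 4, so the series converges to 4 there.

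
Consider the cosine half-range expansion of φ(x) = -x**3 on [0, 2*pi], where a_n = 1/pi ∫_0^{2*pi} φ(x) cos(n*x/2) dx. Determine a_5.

a_5 = 1/pi ∫_0^{2*pi} (-x**3) cos(5*x/2) dx.
Integrating by parts three times (tabular method), an antiderivative of (-x**3) cos(5*x/2) is -2*x**3*sin(5*x/2)/5 - 12*x**2*cos(5*x/2)/25 + 48*x*sin(5*x/2)/125 + 96*cos(5*x/2)/625; evaluating from 0 to 2*pi: ∫_{0}^{2*pi} (-x**3) cos(5*x/2) dx = (-96/625 + 48*pi**2/25) - (96/625) = -192/625 + 48*pi**2/25.
Hence a_5 = (1/pi)·(-192/625 + 48*pi**2/25) = 48*(-4 + 25*pi**2)/(625*pi).

48*(-4 + 25*pi**2)/(625*pi)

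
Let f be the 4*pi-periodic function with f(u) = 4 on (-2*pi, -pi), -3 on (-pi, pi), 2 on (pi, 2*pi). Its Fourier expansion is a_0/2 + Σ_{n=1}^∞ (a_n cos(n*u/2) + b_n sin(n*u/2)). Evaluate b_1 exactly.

b_1 = (1/(2*pi)) ∫_{-2*pi}^{2*pi} f(u) sin(u/2) du.
Split the integral at the breakpoints.
Directly, an antiderivative of (4) sin(u/2) is -8*cos(u/2); evaluating from -2*pi to -pi: ∫_{-2*pi}^{-pi} (4) sin(u/2) du = (0) - (8) = -8.
Directly, an antiderivative of (-3) sin(u/2) is 6*cos(u/2); evaluating from -pi to pi: ∫_{-pi}^{pi} (-3) sin(u/2) du = (0) - (0) = 0.
Directly, an antiderivative of (2) sin(u/2) is -4*cos(u/2); evaluating from pi to 2*pi: ∫_{pi}^{2*pi} (2) sin(u/2) du = (4) - (0) = 4.
Summing the pieces and multiplying by (1/(2*pi)) gives b_1 = -2/pi.

-2/pi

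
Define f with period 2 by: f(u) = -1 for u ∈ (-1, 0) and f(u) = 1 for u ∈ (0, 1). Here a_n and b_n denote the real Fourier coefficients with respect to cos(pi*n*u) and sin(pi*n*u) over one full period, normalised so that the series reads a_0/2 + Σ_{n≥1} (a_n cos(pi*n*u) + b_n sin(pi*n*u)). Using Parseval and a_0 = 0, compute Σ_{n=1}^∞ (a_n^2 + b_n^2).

Parseval: a_0^2/2 + Σ_{n≥1} (a_n^2+b_n^2) = ∫_{-1}^{1} f(u)^2 du = 2.
Subtract a_0^2/2 = 0: Σ (a_n^2+b_n^2) = 2.

2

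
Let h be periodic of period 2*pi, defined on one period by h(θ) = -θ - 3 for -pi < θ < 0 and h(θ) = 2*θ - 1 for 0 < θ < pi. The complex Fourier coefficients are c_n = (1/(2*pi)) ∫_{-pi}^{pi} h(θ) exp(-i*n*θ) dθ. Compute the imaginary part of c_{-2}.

-1/4

Since h is real-valued, Im(c_{-2}) = -(1/(2*pi)) ∫_{-pi}^{pi} h(θ) sin(-2*θ) dθ = b_{2}/2.
Split the integral at the breakpoints.
Integrating by parts (boundary term plus one more integral), an antiderivative of (-θ - 3) sin(-2*θ) is -θ*cos(2*θ)/2 + sin(2*θ)/4 - 3*cos(2*θ)/2; evaluating from -pi to 0: ∫_{-pi}^{0} (-θ - 3) sin(-2*θ) dθ = (-3/2) - (-3/2 + pi/2) = -pi/2.
Integrating by parts (boundary term plus one more integral), an antiderivative of (2*θ - 1) sin(-2*θ) is θ*cos(2*θ) - sin(2*θ)/2 - cos(2*θ)/2; evaluating from 0 to pi: ∫_{0}^{pi} (2*θ - 1) sin(-2*θ) dθ = (-1/2 + pi) - (-1/2) = pi.
So ∫_{-pi}^{pi} h(θ) sin(-2*θ) dθ = pi/2.
Hence Im(c_{-2}) = (-1/(2*pi))·(pi/2) = -1/4.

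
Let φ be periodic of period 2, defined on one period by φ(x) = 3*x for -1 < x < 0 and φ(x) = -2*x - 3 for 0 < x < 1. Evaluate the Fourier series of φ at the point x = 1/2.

-4

φ is continuous at x = 1/2 with value -4, so the series converges to -4 there.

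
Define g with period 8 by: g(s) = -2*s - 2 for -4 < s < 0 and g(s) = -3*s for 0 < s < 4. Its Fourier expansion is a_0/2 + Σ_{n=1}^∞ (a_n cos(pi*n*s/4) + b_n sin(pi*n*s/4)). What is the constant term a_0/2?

a_0 = 1/4 ∫_{-4}^{4} g(s) ds = 1/4 · (-16) = -4.
So the constant term a_0/2 = -2.

-2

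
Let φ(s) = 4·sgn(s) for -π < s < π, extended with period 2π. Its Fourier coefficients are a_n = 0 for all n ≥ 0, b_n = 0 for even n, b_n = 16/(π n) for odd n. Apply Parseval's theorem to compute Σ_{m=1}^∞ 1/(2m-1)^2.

pi**2/8

Parseval: Σ b_n^2 = (1/π) ∫_{-π}^{π} φ(s)^2 ds = 32.
Only odd n contribute, with b_n^2 = 256/(π^2 n^2), so Σ_{m≥1} 1/(2m-1)^2 = π^2·(32)/256 = pi**2/8.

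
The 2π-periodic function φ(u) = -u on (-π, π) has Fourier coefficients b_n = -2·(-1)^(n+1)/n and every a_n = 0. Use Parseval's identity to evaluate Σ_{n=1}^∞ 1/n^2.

pi**2/6

Parseval: Σ b_n^2 = (1/π) ∫_{-π}^{π} φ(u)^2 du = 2*pi**2/3.
Σ b_n^2 = Σ 4/n^2, so Σ 1/n^2 = (2*pi**2/3)/4 = pi**2/6.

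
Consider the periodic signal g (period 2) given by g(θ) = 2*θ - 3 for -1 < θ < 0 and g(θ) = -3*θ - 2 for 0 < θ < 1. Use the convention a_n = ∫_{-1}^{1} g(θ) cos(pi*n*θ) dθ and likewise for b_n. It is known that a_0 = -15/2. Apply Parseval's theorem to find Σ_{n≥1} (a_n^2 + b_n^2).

29/24

Parseval: a_0^2/2 + Σ_{n≥1} (a_n^2+b_n^2) = ∫_{-1}^{1} g(θ)^2 dθ = 88/3.
Subtract a_0^2/2 = 225/8: Σ (a_n^2+b_n^2) = 29/24.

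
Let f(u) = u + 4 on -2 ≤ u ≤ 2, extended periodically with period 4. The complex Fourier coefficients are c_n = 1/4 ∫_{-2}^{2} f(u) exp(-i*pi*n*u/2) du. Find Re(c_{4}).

0

Since f is real-valued, Re(c_{4}) = 1/4 ∫_{-2}^{2} f(u) cos(2*pi*u) du = a_{4}/2.
Integrating by parts (boundary term plus one more integral), an antiderivative of (u + 4) cos(2*pi*u) is u*sin(2*pi*u)/(2*pi) + 2*sin(2*pi*u)/pi + cos(2*pi*u)/(4*pi**2); evaluating from -2 to 2: ∫_{-2}^{2} (u + 4) cos(2*pi*u) du = (1/(4*pi**2)) - (1/(4*pi**2)) = 0.
Hence Re(c_{4}) = (1/4)·(0) = 0.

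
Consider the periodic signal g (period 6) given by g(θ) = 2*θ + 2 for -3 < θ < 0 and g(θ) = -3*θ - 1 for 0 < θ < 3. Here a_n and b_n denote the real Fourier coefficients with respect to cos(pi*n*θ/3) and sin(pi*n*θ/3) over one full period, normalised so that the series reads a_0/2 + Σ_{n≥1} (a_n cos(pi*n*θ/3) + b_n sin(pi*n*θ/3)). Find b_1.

b_1 = 1/3 ∫_{-3}^{3} g(θ) sin(pi*θ/3) dθ.
Split the integral at the breakpoints.
Integrating by parts (boundary term plus one more integral), an antiderivative of (2*θ + 2) sin(pi*θ/3) is -6*θ*cos(pi*θ/3)/pi + 18*sin(pi*θ/3)/pi**2 - 6*cos(pi*θ/3)/pi; evaluating from -3 to 0: ∫_{-3}^{0} (2*θ + 2) sin(pi*θ/3) dθ = (-6/pi) - (-12/pi) = 6/pi.
Integrating by parts (boundary term plus one more integral), an antiderivative of (-3*θ - 1) sin(pi*θ/3) is 9*θ*cos(pi*θ/3)/pi - 27*sin(pi*θ/3)/pi**2 + 3*cos(pi*θ/3)/pi; evaluating from 0 to 3: ∫_{0}^{3} (-3*θ - 1) sin(pi*θ/3) dθ = (-30/pi) - (3/pi) = -33/pi.
Summing the pieces and multiplying by (1/3) gives b_1 = -9/pi.

-9/pi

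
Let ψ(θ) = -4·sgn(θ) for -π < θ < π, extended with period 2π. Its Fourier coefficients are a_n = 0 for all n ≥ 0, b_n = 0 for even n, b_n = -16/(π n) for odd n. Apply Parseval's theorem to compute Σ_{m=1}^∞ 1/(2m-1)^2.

Parseval: Σ b_n^2 = (1/π) ∫_{-π}^{π} ψ(θ)^2 dθ = 32.
Only odd n contribute, with b_n^2 = 256/(π^2 n^2), so Σ_{m≥1} 1/(2m-1)^2 = π^2·(32)/256 = pi**2/8.

pi**2/8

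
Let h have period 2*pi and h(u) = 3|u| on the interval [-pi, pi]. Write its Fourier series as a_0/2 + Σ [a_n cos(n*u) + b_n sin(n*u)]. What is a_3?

a_3 = 1/pi ∫_{-pi}^{pi} h(u) cos(3*u) du.
h is even and cos(3*u) is even, so the integrand is even and a_3 = 2/pi ∫_0^{pi} h(u) cos(3*u) du.
Integrating by parts (boundary term plus one more integral), an antiderivative of (3*u) cos(3*u) is u*sin(3*u) + cos(3*u)/3; evaluating from 0 to pi: ∫_{0}^{pi} (3*u) cos(3*u) du = (-1/3) - (1/3) = -2/3.
Hence a_3 = (2/pi)·(-2/3) = -4/(3*pi).

-4/(3*pi)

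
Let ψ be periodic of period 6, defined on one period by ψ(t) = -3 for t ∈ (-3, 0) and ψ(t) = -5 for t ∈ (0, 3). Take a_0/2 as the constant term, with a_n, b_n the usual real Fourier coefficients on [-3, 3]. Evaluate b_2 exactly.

0

b_2 = 1/3 ∫_{-3}^{3} ψ(t) sin(2*pi*t/3) dt.
Split the integral at the breakpoints.
Directly, an antiderivative of (-3) sin(2*pi*t/3) is 9*cos(2*pi*t/3)/(2*pi); evaluating from -3 to 0: ∫_{-3}^{0} (-3) sin(2*pi*t/3) dt = (9/(2*pi)) - (9/(2*pi)) = 0.
Directly, an antiderivative of (-5) sin(2*pi*t/3) is 15*cos(2*pi*t/3)/(2*pi); evaluating from 0 to 3: ∫_{0}^{3} (-5) sin(2*pi*t/3) dt = (15/(2*pi)) - (15/(2*pi)) = 0.
Summing the pieces and multiplying by (1/3) gives b_2 = 0.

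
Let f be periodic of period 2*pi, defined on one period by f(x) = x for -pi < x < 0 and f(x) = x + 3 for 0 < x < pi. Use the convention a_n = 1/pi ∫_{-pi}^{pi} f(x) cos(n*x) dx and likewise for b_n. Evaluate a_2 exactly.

0

a_2 = 1/pi ∫_{-pi}^{pi} f(x) cos(2*x) dx.
Split the integral at the breakpoints.
Integrating by parts (boundary term plus one more integral), an antiderivative of (x) cos(2*x) is x*sin(2*x)/2 + cos(2*x)/4; evaluating from -pi to 0: ∫_{-pi}^{0} (x) cos(2*x) dx = (1/4) - (1/4) = 0.
Integrating by parts (boundary term plus one more integral), an antiderivative of (x + 3) cos(2*x) is x*sin(2*x)/2 + 3*sin(2*x)/2 + cos(2*x)/4; evaluating from 0 to pi: ∫_{0}^{pi} (x + 3) cos(2*x) dx = (1/4) - (1/4) = 0.
Summing the pieces and multiplying by (1/pi) gives a_2 = 0.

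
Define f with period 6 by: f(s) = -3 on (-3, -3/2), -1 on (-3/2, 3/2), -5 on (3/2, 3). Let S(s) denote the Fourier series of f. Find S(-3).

At s = -3 the one-sided limits are f(-3^-) = -5 and f(-3^+) = -3.
By Dirichlet's theorem the series converges to their average, [(-5) + (-3)]/2 = -4.

-4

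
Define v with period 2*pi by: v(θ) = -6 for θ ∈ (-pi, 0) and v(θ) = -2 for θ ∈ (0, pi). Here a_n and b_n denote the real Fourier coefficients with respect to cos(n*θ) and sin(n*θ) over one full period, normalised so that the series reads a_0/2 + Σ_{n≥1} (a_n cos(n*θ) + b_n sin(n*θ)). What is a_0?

-8

a_0 = 1/pi ∫_{-pi}^{pi} v(θ) dθ = 1/pi · (-8*pi) = -8.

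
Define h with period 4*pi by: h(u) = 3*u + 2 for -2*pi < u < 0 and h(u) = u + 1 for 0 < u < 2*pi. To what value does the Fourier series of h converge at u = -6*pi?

u = -6*pi differs from u = 2*pi by -2 full period(s), and the series is 4*pi-periodic.
At u = 2*pi the one-sided limits are h(2*pi^-) = 1 + 2*pi and h(2*pi^+) = 2 - 6*pi.
By Dirichlet's theorem the series converges to their average, [(1 + 2*pi) + (2 - 6*pi)]/2 = 3/2 - 2*pi.

3/2 - 2*pi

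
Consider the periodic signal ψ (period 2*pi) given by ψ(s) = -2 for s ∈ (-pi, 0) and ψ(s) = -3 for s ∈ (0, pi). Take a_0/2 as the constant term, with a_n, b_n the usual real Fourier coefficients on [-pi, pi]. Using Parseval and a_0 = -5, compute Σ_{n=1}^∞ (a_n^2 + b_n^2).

1/2

Parseval: a_0^2/2 + Σ_{n≥1} (a_n^2+b_n^2) = 1/pi ∫_{-pi}^{pi} ψ(s)^2 ds = 13.
Subtract a_0^2/2 = 25/2: Σ (a_n^2+b_n^2) = 1/2.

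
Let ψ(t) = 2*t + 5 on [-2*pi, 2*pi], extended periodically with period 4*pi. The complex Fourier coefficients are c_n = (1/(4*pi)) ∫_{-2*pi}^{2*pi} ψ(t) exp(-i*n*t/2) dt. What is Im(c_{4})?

1

Since ψ is real-valued, Im(c_{4}) = -(1/(4*pi)) ∫_{-2*pi}^{2*pi} ψ(t) sin(2*t) dt = -b_{4}/2.
Integrating by parts (boundary term plus one more integral), an antiderivative of (2*t + 5) sin(2*t) is -t*cos(2*t) + sin(2*t)/2 - 5*cos(2*t)/2; evaluating from -2*pi to 2*pi: ∫_{-2*pi}^{2*pi} (2*t + 5) sin(2*t) dt = (-2*pi - 5/2) - (-5/2 + 2*pi) = -4*pi.
Hence Im(c_{4}) = (-1/(4*pi))·(-4*pi) = 1.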